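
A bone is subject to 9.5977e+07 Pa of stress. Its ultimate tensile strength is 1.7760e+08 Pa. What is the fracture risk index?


FRI = applied / ultimate
FRI = 9.5977e+07 / 1.7760e+08
FRI = 0.5404


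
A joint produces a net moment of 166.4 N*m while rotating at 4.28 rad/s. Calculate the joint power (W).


P = M * omega
P = 166.4 * 4.28
P = 712.1920


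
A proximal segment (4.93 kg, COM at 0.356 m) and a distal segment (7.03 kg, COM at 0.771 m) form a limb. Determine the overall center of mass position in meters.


COM = (m1*x1 + m2*x2) / (m1 + m2)
COM = (4.93*0.356 + 7.03*0.771) / (4.93 + 7.03)
Numerator = 7.1752
Denominator = 11.9600
COM = 0.5999


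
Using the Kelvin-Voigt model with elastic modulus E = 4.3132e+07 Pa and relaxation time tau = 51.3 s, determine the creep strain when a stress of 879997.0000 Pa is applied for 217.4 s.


epsilon(t) = (sigma/E) * (1 - exp(-t/tau))
sigma/E = 879997.0000 / 4.3132e+07 = 0.0204
exp(-t/tau) = exp(-217.4 / 51.3) = 0.0144
epsilon = 0.0204 * (1 - 0.0144)
epsilon = 0.0201


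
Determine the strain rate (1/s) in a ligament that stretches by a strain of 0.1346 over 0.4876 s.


strain_rate = delta_strain / delta_t
strain_rate = 0.1346 / 0.4876
strain_rate = 0.2760


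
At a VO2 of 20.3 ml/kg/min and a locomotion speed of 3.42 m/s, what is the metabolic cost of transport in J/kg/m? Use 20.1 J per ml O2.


Power per kg = VO2 * 20.1 / 60
Power per kg = 20.3 * 20.1 / 60 = 6.8005 W/kg
Cost = power_per_kg / speed
Cost = 6.8005 / 3.42
Cost = 1.9885


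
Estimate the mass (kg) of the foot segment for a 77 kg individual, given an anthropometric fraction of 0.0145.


m_segment = body_mass * fraction
m_segment = 77 * 0.0145
m_segment = 1.1165


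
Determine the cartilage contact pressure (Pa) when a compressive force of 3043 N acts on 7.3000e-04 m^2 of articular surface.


P = F / A
P = 3043 / 7.3000e-04
P = 4.1685e+06


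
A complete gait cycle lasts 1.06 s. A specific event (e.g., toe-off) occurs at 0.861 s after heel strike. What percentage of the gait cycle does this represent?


pct = (event_time / cycle_time) * 100
pct = (0.861 / 1.06) * 100
ratio = 0.8123
pct = 81.2264


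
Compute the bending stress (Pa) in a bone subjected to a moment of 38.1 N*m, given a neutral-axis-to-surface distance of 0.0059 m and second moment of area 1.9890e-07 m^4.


sigma = M * c / I
sigma = 38.1 * 0.0059 / 1.9890e-07
M * c = 0.2248
sigma = 1.1302e+06


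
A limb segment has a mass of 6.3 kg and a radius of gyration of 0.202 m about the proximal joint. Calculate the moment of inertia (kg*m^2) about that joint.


I = m * k^2
I = 6.3 * 0.202^2
k^2 = 0.0408
I = 0.2571


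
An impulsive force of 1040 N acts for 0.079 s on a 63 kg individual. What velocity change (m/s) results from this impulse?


J = F * dt = 1040 * 0.079 = 82.1600 N*s
delta_v = J / m
delta_v = 82.1600 / 63
delta_v = 1.3041


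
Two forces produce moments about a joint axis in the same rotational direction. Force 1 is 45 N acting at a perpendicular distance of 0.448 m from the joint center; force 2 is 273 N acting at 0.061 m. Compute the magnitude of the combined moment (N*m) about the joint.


M = F1 * d1 + F2 * d2
M = 45 * 0.448 + 273 * 0.061
M = 20.1600 + 16.6530
M = 36.8130


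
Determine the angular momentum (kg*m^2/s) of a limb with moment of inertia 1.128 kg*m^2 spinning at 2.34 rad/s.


L = I * omega
L = 1.128 * 2.34
L = 2.6395


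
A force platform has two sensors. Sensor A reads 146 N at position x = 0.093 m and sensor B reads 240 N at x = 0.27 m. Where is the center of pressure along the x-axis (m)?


COP_x = (F1*x1 + F2*x2) / (F1 + F2)
COP_x = (146*0.093 + 240*0.27) / (146 + 240)
Numerator = 78.3780
Denominator = 386
COP_x = 0.2031


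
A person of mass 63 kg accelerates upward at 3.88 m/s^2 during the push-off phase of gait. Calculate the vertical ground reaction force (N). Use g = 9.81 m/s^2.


GRF = m * (g + a)
GRF = 63 * (9.81 + 3.88)
GRF = 63 * 13.6900
GRF = 862.4700


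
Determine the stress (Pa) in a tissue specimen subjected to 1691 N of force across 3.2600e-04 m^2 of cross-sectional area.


stress = F / A
stress = 1691 / 3.2600e-04
stress = 5.1871e+06


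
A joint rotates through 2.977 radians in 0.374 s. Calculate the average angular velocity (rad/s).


omega = delta_theta / delta_t
omega = 2.977 / 0.374
omega = 7.9599


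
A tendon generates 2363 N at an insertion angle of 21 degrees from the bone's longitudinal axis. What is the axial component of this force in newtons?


F_eff = F_tendon * cos(theta)
theta = 21 deg = 0.3665 rad
cos(theta) = 0.9336
F_eff = 2363 * 0.9336
F_eff = 2206.0505


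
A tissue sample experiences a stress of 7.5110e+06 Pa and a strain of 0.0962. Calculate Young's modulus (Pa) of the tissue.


E = stress / strain
E = 7.5110e+06 / 0.0962
E = 7.8077e+07


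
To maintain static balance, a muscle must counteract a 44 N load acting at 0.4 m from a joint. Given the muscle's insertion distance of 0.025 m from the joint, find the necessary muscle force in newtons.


F_muscle = W * d_load / d_muscle
F_muscle = 44 * 0.4 / 0.025
Numerator = 17.6000
F_muscle = 704.0000


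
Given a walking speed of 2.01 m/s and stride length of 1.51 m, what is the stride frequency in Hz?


f = v / stride_length
f = 2.01 / 1.51
f = 1.3311


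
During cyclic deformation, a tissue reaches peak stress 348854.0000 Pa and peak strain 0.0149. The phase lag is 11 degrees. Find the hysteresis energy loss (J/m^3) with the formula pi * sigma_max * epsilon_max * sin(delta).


E_loss = pi * sigma_max * epsilon_max * sin(delta)
delta = 11 deg = 0.1920 rad
sin(delta) = 0.1908
E_loss = pi * 348854.0000 * 0.0149 * 0.1908
E_loss = 3115.8654


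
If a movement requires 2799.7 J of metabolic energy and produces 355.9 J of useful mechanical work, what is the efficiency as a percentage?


eta = (W_mech / E_meta) * 100
eta = (355.9 / 2799.7) * 100
ratio = 0.1271
eta = 12.7121


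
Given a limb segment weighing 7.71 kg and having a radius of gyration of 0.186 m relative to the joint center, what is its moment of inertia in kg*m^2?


I = m * k^2
I = 7.71 * 0.186^2
k^2 = 0.0346
I = 0.2667


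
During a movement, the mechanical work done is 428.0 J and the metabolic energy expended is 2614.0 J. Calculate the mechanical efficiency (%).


eta = (W_mech / E_meta) * 100
eta = (428.0 / 2614.0) * 100
ratio = 0.1637
eta = 16.3734


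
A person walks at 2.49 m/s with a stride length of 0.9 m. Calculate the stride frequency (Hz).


f = v / stride_length
f = 2.49 / 0.9
f = 2.7667


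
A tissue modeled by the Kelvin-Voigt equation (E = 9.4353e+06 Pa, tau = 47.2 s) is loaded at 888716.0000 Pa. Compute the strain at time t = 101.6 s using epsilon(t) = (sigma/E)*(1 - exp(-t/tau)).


epsilon(t) = (sigma/E) * (1 - exp(-t/tau))
sigma/E = 888716.0000 / 9.4353e+06 = 0.0942
exp(-t/tau) = exp(-101.6 / 47.2) = 0.1162
epsilon = 0.0942 * (1 - 0.1162)
epsilon = 0.0832


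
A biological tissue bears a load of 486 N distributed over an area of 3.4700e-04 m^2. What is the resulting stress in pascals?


stress = F / A
stress = 486 / 3.4700e-04
stress = 1.4006e+06


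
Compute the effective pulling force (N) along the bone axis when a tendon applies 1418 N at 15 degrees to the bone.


F_eff = F_tendon * cos(theta)
theta = 15 deg = 0.2618 rad
cos(theta) = 0.9659
F_eff = 1418 * 0.9659
F_eff = 1369.6828


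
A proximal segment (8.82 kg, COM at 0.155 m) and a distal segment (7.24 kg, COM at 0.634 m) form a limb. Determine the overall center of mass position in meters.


COM = (m1*x1 + m2*x2) / (m1 + m2)
COM = (8.82*0.155 + 7.24*0.634) / (8.82 + 7.24)
Numerator = 5.9573
Denominator = 16.0600
COM = 0.3709


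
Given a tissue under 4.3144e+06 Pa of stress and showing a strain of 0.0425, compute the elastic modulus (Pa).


E = stress / strain
E = 4.3144e+06 / 0.0425
E = 1.0152e+08


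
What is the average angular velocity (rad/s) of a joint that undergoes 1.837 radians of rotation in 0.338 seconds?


omega = delta_theta / delta_t
omega = 1.837 / 0.338
omega = 5.4349


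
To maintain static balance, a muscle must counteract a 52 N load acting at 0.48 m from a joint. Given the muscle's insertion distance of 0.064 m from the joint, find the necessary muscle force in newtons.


F_muscle = W * d_load / d_muscle
F_muscle = 52 * 0.48 / 0.064
Numerator = 24.9600
F_muscle = 390.0000


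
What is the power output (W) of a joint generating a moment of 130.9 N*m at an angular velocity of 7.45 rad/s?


P = M * omega
P = 130.9 * 7.45
P = 975.2050


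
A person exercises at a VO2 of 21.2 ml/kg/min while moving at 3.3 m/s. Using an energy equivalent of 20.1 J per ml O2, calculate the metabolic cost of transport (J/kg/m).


Power per kg = VO2 * 20.1 / 60
Power per kg = 21.2 * 20.1 / 60 = 7.1020 W/kg
Cost = power_per_kg / speed
Cost = 7.1020 / 3.3
Cost = 2.1521


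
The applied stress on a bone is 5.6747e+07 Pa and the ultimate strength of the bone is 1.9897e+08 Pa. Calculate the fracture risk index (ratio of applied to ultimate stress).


FRI = applied / ultimate
FRI = 5.6747e+07 / 1.9897e+08
FRI = 0.2852


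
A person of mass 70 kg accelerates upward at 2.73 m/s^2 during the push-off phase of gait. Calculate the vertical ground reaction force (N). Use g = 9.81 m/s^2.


GRF = m * (g + a)
GRF = 70 * (9.81 + 2.73)
GRF = 70 * 12.5400
GRF = 877.8000


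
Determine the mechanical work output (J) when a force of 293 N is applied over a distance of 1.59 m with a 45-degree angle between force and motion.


W = F * d * cos(theta)
theta = 45 deg = 0.7854 rad
cos(theta) = 0.7071
W = 293 * 1.59 * 0.7071
W = 329.4198


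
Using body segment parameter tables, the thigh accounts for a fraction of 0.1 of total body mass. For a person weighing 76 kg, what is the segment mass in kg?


m_segment = body_mass * fraction
m_segment = 76 * 0.1
m_segment = 7.6000


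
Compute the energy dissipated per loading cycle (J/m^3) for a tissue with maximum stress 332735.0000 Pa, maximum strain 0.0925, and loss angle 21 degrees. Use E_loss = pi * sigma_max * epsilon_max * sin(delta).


E_loss = pi * sigma_max * epsilon_max * sin(delta)
delta = 21 deg = 0.3665 rad
sin(delta) = 0.3584
E_loss = pi * 332735.0000 * 0.0925 * 0.3584
E_loss = 34651.2777


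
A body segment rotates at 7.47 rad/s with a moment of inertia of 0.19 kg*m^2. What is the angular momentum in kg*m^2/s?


L = I * omega
L = 0.19 * 7.47
L = 1.4193


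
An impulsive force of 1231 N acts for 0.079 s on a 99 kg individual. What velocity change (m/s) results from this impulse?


J = F * dt = 1231 * 0.079 = 97.2490 N*s
delta_v = J / m
delta_v = 97.2490 / 99
delta_v = 0.9823


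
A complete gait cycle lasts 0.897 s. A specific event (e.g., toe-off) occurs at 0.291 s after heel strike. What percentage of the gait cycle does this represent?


pct = (event_time / cycle_time) * 100
pct = (0.291 / 0.897) * 100
ratio = 0.3244
pct = 32.4415


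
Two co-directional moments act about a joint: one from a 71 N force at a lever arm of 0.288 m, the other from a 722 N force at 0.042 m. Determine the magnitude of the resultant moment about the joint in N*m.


M = F1 * d1 + F2 * d2
M = 71 * 0.288 + 722 * 0.042
M = 20.4480 + 30.3240
M = 50.7720


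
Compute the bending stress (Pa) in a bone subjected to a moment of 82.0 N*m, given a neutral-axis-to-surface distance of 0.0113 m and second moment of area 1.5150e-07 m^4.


sigma = M * c / I
sigma = 82.0 * 0.0113 / 1.5150e-07
M * c = 0.9266
sigma = 6.1162e+06


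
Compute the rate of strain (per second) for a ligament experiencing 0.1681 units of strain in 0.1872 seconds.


strain_rate = delta_strain / delta_t
strain_rate = 0.1681 / 0.1872
strain_rate = 0.8980


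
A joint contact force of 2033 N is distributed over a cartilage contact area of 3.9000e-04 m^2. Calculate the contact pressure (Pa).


P = F / A
P = 2033 / 3.9000e-04
P = 5.2128e+06


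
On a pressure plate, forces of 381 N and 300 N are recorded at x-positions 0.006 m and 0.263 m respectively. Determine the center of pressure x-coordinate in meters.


COP_x = (F1*x1 + F2*x2) / (F1 + F2)
COP_x = (381*0.006 + 300*0.263) / (381 + 300)
Numerator = 81.1860
Denominator = 681
COP_x = 0.1192


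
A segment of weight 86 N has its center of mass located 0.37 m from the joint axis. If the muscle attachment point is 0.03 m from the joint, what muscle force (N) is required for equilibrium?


F_muscle = W * d_load / d_muscle
F_muscle = 86 * 0.37 / 0.03
Numerator = 31.8200
F_muscle = 1060.6667


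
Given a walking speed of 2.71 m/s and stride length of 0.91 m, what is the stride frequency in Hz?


f = v / stride_length
f = 2.71 / 0.91
f = 2.9780


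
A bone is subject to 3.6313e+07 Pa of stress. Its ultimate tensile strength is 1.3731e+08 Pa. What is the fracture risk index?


FRI = applied / ultimate
FRI = 3.6313e+07 / 1.3731e+08
FRI = 0.2645


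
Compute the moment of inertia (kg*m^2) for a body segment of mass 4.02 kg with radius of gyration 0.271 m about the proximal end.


I = m * k^2
I = 4.02 * 0.271^2
k^2 = 0.0734
I = 0.2952


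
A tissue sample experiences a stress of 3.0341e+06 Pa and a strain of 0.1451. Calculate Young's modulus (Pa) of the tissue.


E = stress / strain
E = 3.0341e+06 / 0.1451
E = 2.0910e+07


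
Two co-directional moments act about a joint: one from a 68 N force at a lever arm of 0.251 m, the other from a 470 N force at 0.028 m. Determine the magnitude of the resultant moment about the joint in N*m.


M = F1 * d1 + F2 * d2
M = 68 * 0.251 + 470 * 0.028
M = 17.0680 + 13.1600
M = 30.2280


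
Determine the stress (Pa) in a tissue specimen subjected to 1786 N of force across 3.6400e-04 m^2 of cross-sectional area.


stress = F / A
stress = 1786 / 3.6400e-04
stress = 4.9066e+06


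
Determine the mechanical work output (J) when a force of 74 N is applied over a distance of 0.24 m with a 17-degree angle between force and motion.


W = F * d * cos(theta)
theta = 17 deg = 0.2967 rad
cos(theta) = 0.9563
W = 74 * 0.24 * 0.9563
W = 16.9840


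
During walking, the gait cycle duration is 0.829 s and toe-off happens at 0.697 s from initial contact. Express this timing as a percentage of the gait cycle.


pct = (event_time / cycle_time) * 100
pct = (0.697 / 0.829) * 100
ratio = 0.8408
pct = 84.0772


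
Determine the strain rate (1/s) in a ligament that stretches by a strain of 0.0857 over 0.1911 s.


strain_rate = delta_strain / delta_t
strain_rate = 0.0857 / 0.1911
strain_rate = 0.4485


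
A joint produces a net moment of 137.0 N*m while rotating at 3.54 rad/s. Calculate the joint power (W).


P = M * omega
P = 137.0 * 3.54
P = 484.9800


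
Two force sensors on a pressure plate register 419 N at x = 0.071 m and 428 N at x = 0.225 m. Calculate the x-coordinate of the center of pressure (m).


COP_x = (F1*x1 + F2*x2) / (F1 + F2)
COP_x = (419*0.071 + 428*0.225) / (419 + 428)
Numerator = 126.0490
Denominator = 847
COP_x = 0.1488


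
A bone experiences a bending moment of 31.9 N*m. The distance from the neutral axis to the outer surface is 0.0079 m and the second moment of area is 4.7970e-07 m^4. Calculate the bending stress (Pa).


sigma = M * c / I
sigma = 31.9 * 0.0079 / 4.7970e-07
M * c = 0.2520
sigma = 525349.1766


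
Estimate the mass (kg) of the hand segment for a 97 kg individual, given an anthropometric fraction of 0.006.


m_segment = body_mass * fraction
m_segment = 97 * 0.006
m_segment = 0.5820


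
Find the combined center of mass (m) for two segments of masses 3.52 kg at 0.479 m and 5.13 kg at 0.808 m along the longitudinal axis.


COM = (m1*x1 + m2*x2) / (m1 + m2)
COM = (3.52*0.479 + 5.13*0.808) / (3.52 + 5.13)
Numerator = 5.8311
Denominator = 8.6500
COM = 0.6741


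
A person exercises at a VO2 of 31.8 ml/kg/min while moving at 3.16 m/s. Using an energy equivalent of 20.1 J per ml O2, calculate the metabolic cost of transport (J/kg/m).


Power per kg = VO2 * 20.1 / 60
Power per kg = 31.8 * 20.1 / 60 = 10.6530 W/kg
Cost = power_per_kg / speed
Cost = 10.6530 / 3.16
Cost = 3.3712


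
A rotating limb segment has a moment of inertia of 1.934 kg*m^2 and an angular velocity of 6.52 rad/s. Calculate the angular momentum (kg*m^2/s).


L = I * omega
L = 1.934 * 6.52
L = 12.6097


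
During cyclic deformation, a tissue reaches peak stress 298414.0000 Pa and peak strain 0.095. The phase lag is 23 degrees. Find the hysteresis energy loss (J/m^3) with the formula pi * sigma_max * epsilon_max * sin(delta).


E_loss = pi * sigma_max * epsilon_max * sin(delta)
delta = 23 deg = 0.4014 rad
sin(delta) = 0.3907
E_loss = pi * 298414.0000 * 0.095 * 0.3907
E_loss = 34799.3141


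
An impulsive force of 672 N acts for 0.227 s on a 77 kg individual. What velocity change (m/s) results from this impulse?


J = F * dt = 672 * 0.227 = 152.5440 N*s
delta_v = J / m
delta_v = 152.5440 / 77
delta_v = 1.9811


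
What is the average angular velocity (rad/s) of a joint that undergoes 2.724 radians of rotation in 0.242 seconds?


omega = delta_theta / delta_t
omega = 2.724 / 0.242
omega = 11.2562


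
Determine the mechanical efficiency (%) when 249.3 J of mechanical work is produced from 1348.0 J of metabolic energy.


eta = (W_mech / E_meta) * 100
eta = (249.3 / 1348.0) * 100
ratio = 0.1849
eta = 18.4941


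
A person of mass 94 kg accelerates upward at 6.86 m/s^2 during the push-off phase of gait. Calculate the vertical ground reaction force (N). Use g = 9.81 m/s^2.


GRF = m * (g + a)
GRF = 94 * (9.81 + 6.86)
GRF = 94 * 16.6700
GRF = 1566.9800


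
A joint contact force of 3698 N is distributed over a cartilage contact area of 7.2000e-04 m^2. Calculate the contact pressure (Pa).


P = F / A
P = 3698 / 7.2000e-04
P = 5.1361e+06


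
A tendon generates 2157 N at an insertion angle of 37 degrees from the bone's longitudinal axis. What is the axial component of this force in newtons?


F_eff = F_tendon * cos(theta)
theta = 37 deg = 0.6458 rad
cos(theta) = 0.7986
F_eff = 2157 * 0.7986
F_eff = 1722.6568


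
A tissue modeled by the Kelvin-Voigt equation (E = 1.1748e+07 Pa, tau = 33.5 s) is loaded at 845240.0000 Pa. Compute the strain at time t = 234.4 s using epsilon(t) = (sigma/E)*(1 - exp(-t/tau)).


epsilon(t) = (sigma/E) * (1 - exp(-t/tau))
sigma/E = 845240.0000 / 1.1748e+07 = 0.0719
exp(-t/tau) = exp(-234.4 / 33.5) = 9.1461e-04
epsilon = 0.0719 * (1 - 9.1461e-04)
epsilon = 0.0719


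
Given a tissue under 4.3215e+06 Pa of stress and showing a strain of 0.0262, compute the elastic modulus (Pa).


E = stress / strain
E = 4.3215e+06 / 0.0262
E = 1.6494e+08


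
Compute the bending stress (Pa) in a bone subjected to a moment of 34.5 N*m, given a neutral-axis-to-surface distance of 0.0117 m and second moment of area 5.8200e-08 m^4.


sigma = M * c / I
sigma = 34.5 * 0.0117 / 5.8200e-08
M * c = 0.4037
sigma = 6.9356e+06


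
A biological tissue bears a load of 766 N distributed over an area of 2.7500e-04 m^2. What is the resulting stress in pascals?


stress = F / A
stress = 766 / 2.7500e-04
stress = 2.7855e+06


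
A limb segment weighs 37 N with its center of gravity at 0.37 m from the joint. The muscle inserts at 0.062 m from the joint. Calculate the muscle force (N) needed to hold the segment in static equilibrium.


F_muscle = W * d_load / d_muscle
F_muscle = 37 * 0.37 / 0.062
Numerator = 13.6900
F_muscle = 220.8065


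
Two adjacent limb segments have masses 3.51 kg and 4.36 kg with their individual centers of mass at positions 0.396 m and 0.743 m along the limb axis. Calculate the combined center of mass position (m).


COM = (m1*x1 + m2*x2) / (m1 + m2)
COM = (3.51*0.396 + 4.36*0.743) / (3.51 + 4.36)
Numerator = 4.6294
Denominator = 7.8700
COM = 0.5882


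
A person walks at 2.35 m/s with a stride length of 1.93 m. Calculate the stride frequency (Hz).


f = v / stride_length
f = 2.35 / 1.93
f = 1.2176


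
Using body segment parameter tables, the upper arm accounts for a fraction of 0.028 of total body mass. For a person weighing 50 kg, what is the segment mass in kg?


m_segment = body_mass * fraction
m_segment = 50 * 0.028
m_segment = 1.4000


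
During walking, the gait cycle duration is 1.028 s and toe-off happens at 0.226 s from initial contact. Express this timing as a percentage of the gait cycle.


pct = (event_time / cycle_time) * 100
pct = (0.226 / 1.028) * 100
ratio = 0.2198
pct = 21.9844


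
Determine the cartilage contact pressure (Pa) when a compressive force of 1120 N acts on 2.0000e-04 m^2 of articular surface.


P = F / A
P = 1120 / 2.0000e-04
P = 5.6000e+06


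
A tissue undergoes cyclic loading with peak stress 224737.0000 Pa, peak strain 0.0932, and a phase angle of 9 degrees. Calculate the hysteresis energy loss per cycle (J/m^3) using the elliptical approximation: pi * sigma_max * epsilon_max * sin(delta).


E_loss = pi * sigma_max * epsilon_max * sin(delta)
delta = 9 deg = 0.1571 rad
sin(delta) = 0.1564
E_loss = pi * 224737.0000 * 0.0932 * 0.1564
E_loss = 10293.7308


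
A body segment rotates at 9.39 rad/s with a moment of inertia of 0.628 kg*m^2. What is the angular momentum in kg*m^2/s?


L = I * omega
L = 0.628 * 9.39
L = 5.8969


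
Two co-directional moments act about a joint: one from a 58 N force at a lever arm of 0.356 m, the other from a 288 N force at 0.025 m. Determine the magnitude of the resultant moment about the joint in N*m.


M = F1 * d1 + F2 * d2
M = 58 * 0.356 + 288 * 0.025
M = 20.6480 + 7.2000
M = 27.8480


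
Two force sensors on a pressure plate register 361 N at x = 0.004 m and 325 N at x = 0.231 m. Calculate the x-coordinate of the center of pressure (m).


COP_x = (F1*x1 + F2*x2) / (F1 + F2)
COP_x = (361*0.004 + 325*0.231) / (361 + 325)
Numerator = 76.5190
Denominator = 686
COP_x = 0.1115


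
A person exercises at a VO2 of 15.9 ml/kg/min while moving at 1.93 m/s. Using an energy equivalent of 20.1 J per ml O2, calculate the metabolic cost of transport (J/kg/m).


Power per kg = VO2 * 20.1 / 60
Power per kg = 15.9 * 20.1 / 60 = 5.3265 W/kg
Cost = power_per_kg / speed
Cost = 5.3265 / 1.93
Cost = 2.7598


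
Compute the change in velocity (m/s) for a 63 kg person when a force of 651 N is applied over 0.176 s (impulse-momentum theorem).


J = F * dt = 651 * 0.176 = 114.5760 N*s
delta_v = J / m
delta_v = 114.5760 / 63
delta_v = 1.8187


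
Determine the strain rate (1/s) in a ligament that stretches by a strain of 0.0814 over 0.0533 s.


strain_rate = delta_strain / delta_t
strain_rate = 0.0814 / 0.0533
strain_rate = 1.5272


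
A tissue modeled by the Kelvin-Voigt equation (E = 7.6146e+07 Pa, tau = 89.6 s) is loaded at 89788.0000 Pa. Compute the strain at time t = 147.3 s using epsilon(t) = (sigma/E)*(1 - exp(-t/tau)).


epsilon(t) = (sigma/E) * (1 - exp(-t/tau))
sigma/E = 89788.0000 / 7.6146e+07 = 0.0012
exp(-t/tau) = exp(-147.3 / 89.6) = 0.1932
epsilon = 0.0012 * (1 - 0.1932)
epsilon = 9.5133e-04


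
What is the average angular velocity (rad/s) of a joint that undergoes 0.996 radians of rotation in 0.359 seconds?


omega = delta_theta / delta_t
omega = 0.996 / 0.359
omega = 2.7744


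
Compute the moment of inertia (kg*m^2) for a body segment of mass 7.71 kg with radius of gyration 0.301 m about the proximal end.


I = m * k^2
I = 7.71 * 0.301^2
k^2 = 0.0906
I = 0.6985


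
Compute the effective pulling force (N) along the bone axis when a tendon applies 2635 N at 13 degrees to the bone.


F_eff = F_tendon * cos(theta)
theta = 13 deg = 0.2269 rad
cos(theta) = 0.9744
F_eff = 2635 * 0.9744
F_eff = 2567.4651


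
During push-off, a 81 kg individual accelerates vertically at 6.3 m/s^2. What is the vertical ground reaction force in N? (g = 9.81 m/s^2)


GRF = m * (g + a)
GRF = 81 * (9.81 + 6.3)
GRF = 81 * 16.1100
GRF = 1304.9100


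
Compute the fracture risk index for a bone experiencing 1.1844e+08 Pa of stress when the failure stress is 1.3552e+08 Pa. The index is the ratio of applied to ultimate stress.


FRI = applied / ultimate
FRI = 1.1844e+08 / 1.3552e+08
FRI = 0.8740


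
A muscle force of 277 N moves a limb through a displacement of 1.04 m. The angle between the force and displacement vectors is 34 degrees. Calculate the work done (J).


W = F * d * cos(theta)
theta = 34 deg = 0.5934 rad
cos(theta) = 0.8290
W = 277 * 1.04 * 0.8290
W = 238.8291


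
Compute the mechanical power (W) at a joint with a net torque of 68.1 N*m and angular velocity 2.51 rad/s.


P = M * omega
P = 68.1 * 2.51
P = 170.9310


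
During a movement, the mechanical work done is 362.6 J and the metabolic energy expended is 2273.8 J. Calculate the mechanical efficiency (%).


eta = (W_mech / E_meta) * 100
eta = (362.6 / 2273.8) * 100
ratio = 0.1595
eta = 15.9469


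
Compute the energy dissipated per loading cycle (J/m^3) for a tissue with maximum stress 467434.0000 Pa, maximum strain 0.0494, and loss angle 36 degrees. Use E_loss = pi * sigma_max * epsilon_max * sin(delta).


E_loss = pi * sigma_max * epsilon_max * sin(delta)
delta = 36 deg = 0.6283 rad
sin(delta) = 0.5878
E_loss = pi * 467434.0000 * 0.0494 * 0.5878
E_loss = 42639.8635


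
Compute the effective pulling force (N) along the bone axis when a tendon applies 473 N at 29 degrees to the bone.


F_eff = F_tendon * cos(theta)
theta = 29 deg = 0.5061 rad
cos(theta) = 0.8746
F_eff = 473 * 0.8746
F_eff = 413.6951


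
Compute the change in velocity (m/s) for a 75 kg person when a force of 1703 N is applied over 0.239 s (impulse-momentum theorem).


J = F * dt = 1703 * 0.239 = 407.0170 N*s
delta_v = J / m
delta_v = 407.0170 / 75
delta_v = 5.4269


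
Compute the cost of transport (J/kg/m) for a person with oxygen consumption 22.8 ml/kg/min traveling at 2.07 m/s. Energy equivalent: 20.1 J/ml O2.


Power per kg = VO2 * 20.1 / 60
Power per kg = 22.8 * 20.1 / 60 = 7.6380 W/kg
Cost = power_per_kg / speed
Cost = 7.6380 / 2.07
Cost = 3.6899


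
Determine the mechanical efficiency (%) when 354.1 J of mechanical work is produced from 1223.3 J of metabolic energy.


eta = (W_mech / E_meta) * 100
eta = (354.1 / 1223.3) * 100
ratio = 0.2895
eta = 28.9463


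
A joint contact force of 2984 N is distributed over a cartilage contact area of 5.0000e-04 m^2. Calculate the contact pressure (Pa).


P = F / A
P = 2984 / 5.0000e-04
P = 5.9680e+06


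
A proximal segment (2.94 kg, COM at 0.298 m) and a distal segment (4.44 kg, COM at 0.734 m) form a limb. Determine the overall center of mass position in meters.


COM = (m1*x1 + m2*x2) / (m1 + m2)
COM = (2.94*0.298 + 4.44*0.734) / (2.94 + 4.44)
Numerator = 4.1351
Denominator = 7.3800
COM = 0.5603


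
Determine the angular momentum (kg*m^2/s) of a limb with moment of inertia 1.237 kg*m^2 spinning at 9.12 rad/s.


L = I * omega
L = 1.237 * 9.12
L = 11.2814


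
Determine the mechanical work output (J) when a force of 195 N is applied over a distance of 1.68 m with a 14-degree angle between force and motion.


W = F * d * cos(theta)
theta = 14 deg = 0.2443 rad
cos(theta) = 0.9703
W = 195 * 1.68 * 0.9703
W = 317.8689


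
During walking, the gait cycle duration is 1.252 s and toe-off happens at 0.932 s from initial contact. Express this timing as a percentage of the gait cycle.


pct = (event_time / cycle_time) * 100
pct = (0.932 / 1.252) * 100
ratio = 0.7444
pct = 74.4409


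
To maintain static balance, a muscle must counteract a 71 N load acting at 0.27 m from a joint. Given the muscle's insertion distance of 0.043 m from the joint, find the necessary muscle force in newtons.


F_muscle = W * d_load / d_muscle
F_muscle = 71 * 0.27 / 0.043
Numerator = 19.1700
F_muscle = 445.8140


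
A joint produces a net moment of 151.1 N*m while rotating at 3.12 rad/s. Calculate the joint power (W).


P = M * omega
P = 151.1 * 3.12
P = 471.4320


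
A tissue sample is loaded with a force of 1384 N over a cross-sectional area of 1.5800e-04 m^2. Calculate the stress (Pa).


stress = F / A
stress = 1384 / 1.5800e-04
stress = 8.7595e+06


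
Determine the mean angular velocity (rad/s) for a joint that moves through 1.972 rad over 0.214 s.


omega = delta_theta / delta_t
omega = 1.972 / 0.214
omega = 9.2150


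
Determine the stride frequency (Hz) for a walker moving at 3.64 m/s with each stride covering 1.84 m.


f = v / stride_length
f = 3.64 / 1.84
f = 1.9783


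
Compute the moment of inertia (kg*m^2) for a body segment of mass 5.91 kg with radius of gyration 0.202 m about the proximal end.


I = m * k^2
I = 5.91 * 0.202^2
k^2 = 0.0408
I = 0.2412


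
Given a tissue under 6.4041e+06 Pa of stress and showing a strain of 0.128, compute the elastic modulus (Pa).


E = stress / strain
E = 6.4041e+06 / 0.128
E = 5.0032e+07


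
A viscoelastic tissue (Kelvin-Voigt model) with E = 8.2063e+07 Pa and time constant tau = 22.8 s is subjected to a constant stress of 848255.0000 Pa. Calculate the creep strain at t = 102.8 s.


epsilon(t) = (sigma/E) * (1 - exp(-t/tau))
sigma/E = 848255.0000 / 8.2063e+07 = 0.0103
exp(-t/tau) = exp(-102.8 / 22.8) = 0.0110
epsilon = 0.0103 * (1 - 0.0110)
epsilon = 0.0102


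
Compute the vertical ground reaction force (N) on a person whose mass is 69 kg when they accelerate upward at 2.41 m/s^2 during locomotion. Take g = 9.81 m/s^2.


GRF = m * (g + a)
GRF = 69 * (9.81 + 2.41)
GRF = 69 * 12.2200
GRF = 843.1800


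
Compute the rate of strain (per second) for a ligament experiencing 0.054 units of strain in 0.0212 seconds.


strain_rate = delta_strain / delta_t
strain_rate = 0.054 / 0.0212
strain_rate = 2.5472


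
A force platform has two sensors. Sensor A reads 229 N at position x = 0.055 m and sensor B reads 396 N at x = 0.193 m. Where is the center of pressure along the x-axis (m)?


COP_x = (F1*x1 + F2*x2) / (F1 + F2)
COP_x = (229*0.055 + 396*0.193) / (229 + 396)
Numerator = 89.0230
Denominator = 625
COP_x = 0.1424


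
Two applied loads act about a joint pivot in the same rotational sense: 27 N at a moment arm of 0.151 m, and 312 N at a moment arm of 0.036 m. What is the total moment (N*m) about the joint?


M = F1 * d1 + F2 * d2
M = 27 * 0.151 + 312 * 0.036
M = 4.0770 + 11.2320
M = 15.3090


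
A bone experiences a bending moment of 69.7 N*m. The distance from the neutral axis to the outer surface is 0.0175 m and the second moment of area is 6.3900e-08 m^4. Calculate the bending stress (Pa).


sigma = M * c / I
sigma = 69.7 * 0.0175 / 6.3900e-08
M * c = 1.2198
sigma = 1.9088e+07


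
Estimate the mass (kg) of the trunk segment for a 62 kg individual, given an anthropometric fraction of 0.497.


m_segment = body_mass * fraction
m_segment = 62 * 0.497
m_segment = 30.8140


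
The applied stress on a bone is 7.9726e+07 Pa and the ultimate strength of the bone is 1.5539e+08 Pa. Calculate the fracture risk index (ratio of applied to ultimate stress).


FRI = applied / ultimate
FRI = 7.9726e+07 / 1.5539e+08
FRI = 0.5131


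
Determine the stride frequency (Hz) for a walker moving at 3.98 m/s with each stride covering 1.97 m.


f = v / stride_length
f = 3.98 / 1.97
f = 2.0203


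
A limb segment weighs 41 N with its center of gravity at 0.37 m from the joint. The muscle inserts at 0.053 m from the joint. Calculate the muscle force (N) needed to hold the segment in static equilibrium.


F_muscle = W * d_load / d_muscle
F_muscle = 41 * 0.37 / 0.053
Numerator = 15.1700
F_muscle = 286.2264


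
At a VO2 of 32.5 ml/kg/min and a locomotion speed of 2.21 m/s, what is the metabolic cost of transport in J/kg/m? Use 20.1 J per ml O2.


Power per kg = VO2 * 20.1 / 60
Power per kg = 32.5 * 20.1 / 60 = 10.8875 W/kg
Cost = power_per_kg / speed
Cost = 10.8875 / 2.21
Cost = 4.9265


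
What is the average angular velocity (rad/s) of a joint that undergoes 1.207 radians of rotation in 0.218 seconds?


omega = delta_theta / delta_t
omega = 1.207 / 0.218
omega = 5.5367


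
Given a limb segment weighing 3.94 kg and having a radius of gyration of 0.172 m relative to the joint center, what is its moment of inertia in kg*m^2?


I = m * k^2
I = 3.94 * 0.172^2
k^2 = 0.0296
I = 0.1166


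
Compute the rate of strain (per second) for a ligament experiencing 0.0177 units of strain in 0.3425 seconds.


strain_rate = delta_strain / delta_t
strain_rate = 0.0177 / 0.3425
strain_rate = 0.0517


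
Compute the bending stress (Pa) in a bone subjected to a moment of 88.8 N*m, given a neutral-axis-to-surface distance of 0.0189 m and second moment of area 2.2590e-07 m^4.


sigma = M * c / I
sigma = 88.8 * 0.0189 / 2.2590e-07
M * c = 1.6783
sigma = 7.4295e+06


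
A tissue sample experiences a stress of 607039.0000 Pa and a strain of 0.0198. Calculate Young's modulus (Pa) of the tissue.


E = stress / strain
E = 607039.0000 / 0.0198
E = 3.0659e+07


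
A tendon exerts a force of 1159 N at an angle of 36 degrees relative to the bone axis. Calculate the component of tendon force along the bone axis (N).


F_eff = F_tendon * cos(theta)
theta = 36 deg = 0.6283 rad
cos(theta) = 0.8090
F_eff = 1159 * 0.8090
F_eff = 937.6507


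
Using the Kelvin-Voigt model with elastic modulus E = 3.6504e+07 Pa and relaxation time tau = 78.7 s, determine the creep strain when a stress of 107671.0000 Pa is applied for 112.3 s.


epsilon(t) = (sigma/E) * (1 - exp(-t/tau))
sigma/E = 107671.0000 / 3.6504e+07 = 0.0029
exp(-t/tau) = exp(-112.3 / 78.7) = 0.2400
epsilon = 0.0029 * (1 - 0.2400)
epsilon = 0.0022


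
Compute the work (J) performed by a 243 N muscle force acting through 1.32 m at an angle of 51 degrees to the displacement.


W = F * d * cos(theta)
theta = 51 deg = 0.8901 rad
cos(theta) = 0.6293
W = 243 * 1.32 * 0.6293
W = 201.8608


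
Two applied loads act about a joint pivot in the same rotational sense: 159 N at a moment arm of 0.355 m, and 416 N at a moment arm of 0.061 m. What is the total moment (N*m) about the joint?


M = F1 * d1 + F2 * d2
M = 159 * 0.355 + 416 * 0.061
M = 56.4450 + 25.3760
M = 81.8210


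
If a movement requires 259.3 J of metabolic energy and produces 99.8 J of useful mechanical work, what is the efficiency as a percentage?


eta = (W_mech / E_meta) * 100
eta = (99.8 / 259.3) * 100
ratio = 0.3849
eta = 38.4882


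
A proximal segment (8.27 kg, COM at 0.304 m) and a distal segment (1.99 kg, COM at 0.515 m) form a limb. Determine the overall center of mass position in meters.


COM = (m1*x1 + m2*x2) / (m1 + m2)
COM = (8.27*0.304 + 1.99*0.515) / (8.27 + 1.99)
Numerator = 3.5389
Denominator = 10.2600
COM = 0.3449


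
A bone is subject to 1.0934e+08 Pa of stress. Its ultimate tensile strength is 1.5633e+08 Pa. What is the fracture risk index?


FRI = applied / ultimate
FRI = 1.0934e+08 / 1.5633e+08
FRI = 0.6994


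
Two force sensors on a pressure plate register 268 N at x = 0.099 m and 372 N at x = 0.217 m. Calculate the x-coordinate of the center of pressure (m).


COP_x = (F1*x1 + F2*x2) / (F1 + F2)
COP_x = (268*0.099 + 372*0.217) / (268 + 372)
Numerator = 107.2560
Denominator = 640
COP_x = 0.1676


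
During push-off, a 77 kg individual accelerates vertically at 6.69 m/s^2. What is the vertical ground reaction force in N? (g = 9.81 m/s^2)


GRF = m * (g + a)
GRF = 77 * (9.81 + 6.69)
GRF = 77 * 16.5000
GRF = 1270.5000


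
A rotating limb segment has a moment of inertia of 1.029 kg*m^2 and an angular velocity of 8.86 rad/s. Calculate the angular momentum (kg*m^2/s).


L = I * omega
L = 1.029 * 8.86
L = 9.1169


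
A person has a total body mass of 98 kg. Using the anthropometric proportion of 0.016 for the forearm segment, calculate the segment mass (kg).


m_segment = body_mass * fraction
m_segment = 98 * 0.016
m_segment = 1.5680


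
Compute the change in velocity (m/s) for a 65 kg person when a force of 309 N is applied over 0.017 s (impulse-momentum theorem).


J = F * dt = 309 * 0.017 = 5.2530 N*s
delta_v = J / m
delta_v = 5.2530 / 65
delta_v = 0.0808


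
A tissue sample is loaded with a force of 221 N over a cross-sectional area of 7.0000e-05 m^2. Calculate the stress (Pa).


stress = F / A
stress = 221 / 7.0000e-05
stress = 3.1571e+06


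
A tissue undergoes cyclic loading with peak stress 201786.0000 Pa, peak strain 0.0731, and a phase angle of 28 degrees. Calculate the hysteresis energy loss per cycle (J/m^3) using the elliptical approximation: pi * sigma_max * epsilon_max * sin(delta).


E_loss = pi * sigma_max * epsilon_max * sin(delta)
delta = 28 deg = 0.4887 rad
sin(delta) = 0.4695
E_loss = pi * 201786.0000 * 0.0731 * 0.4695
E_loss = 21755.4250


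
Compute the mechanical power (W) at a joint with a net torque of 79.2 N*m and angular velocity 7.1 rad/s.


P = M * omega
P = 79.2 * 7.1
P = 562.3200


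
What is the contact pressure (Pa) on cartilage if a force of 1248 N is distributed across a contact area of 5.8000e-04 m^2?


P = F / A
P = 1248 / 5.8000e-04
P = 2.1517e+06


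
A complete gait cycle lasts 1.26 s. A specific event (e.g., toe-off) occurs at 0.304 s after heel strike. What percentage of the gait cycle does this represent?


pct = (event_time / cycle_time) * 100
pct = (0.304 / 1.26) * 100
ratio = 0.2413
pct = 24.1270


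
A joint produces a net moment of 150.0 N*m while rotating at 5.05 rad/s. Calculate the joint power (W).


P = M * omega
P = 150.0 * 5.05
P = 757.5000


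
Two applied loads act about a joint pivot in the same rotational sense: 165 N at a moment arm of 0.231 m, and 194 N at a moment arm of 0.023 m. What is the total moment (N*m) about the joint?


M = F1 * d1 + F2 * d2
M = 165 * 0.231 + 194 * 0.023
M = 38.1150 + 4.4620
M = 42.5770


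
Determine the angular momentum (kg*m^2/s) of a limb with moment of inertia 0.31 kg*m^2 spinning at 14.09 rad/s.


L = I * omega
L = 0.31 * 14.09
L = 4.3679


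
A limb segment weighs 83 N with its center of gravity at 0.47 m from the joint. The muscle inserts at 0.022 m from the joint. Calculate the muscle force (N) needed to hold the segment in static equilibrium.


F_muscle = W * d_load / d_muscle
F_muscle = 83 * 0.47 / 0.022
Numerator = 39.0100
F_muscle = 1773.1818


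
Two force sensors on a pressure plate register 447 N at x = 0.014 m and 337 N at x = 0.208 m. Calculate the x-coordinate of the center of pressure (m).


COP_x = (F1*x1 + F2*x2) / (F1 + F2)
COP_x = (447*0.014 + 337*0.208) / (447 + 337)
Numerator = 76.3540
Denominator = 784
COP_x = 0.0974


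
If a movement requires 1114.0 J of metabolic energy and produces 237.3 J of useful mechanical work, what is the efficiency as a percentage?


eta = (W_mech / E_meta) * 100
eta = (237.3 / 1114.0) * 100
ratio = 0.2130
eta = 21.3016


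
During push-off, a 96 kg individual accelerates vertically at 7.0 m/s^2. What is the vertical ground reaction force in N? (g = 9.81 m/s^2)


GRF = m * (g + a)
GRF = 96 * (9.81 + 7.0)
GRF = 96 * 16.8100
GRF = 1613.7600


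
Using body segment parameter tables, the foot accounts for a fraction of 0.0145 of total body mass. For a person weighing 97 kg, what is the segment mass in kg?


m_segment = body_mass * fraction
m_segment = 97 * 0.0145
m_segment = 1.4065


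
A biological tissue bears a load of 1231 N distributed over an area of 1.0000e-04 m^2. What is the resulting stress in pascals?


stress = F / A
stress = 1231 / 1.0000e-04
stress = 1.2310e+07


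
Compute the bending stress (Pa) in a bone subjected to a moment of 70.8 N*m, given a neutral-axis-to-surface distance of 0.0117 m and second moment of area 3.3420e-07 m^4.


sigma = M * c / I
sigma = 70.8 * 0.0117 / 3.3420e-07
M * c = 0.8284
sigma = 2.4786e+06
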